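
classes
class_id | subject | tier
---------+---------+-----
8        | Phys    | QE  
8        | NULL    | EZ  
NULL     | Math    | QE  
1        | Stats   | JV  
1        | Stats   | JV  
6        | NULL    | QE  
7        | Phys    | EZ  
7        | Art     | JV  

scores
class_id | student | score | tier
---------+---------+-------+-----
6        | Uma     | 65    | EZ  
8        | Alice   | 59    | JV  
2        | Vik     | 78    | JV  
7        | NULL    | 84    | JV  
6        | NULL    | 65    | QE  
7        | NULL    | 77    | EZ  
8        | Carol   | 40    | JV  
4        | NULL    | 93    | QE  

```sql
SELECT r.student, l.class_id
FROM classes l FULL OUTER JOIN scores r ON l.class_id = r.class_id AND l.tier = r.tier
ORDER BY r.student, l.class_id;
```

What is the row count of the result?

13

FULL OUTER JOIN keeps every row from both sides; unmatched rows get NULL for the other side's columns.
Matching on l.class_id = r.class_id AND l.tier = r.tier. A NULL in a compared column never satisfies the condition.
- l (class_id=8, tier=QE) has no partner → padded with NULL.
- l (class_id=8, tier=EZ) has no partner → padded with NULL.
- l (class_id=NULL, tier=QE) has no partner → padded with NULL.
- l (class_id=1, tier=JV) has no partner → padded with NULL.
- l (class_id=1, tier=JV) has no partner → padded with NULL.
- l (class_id=6, tier=QE) pairs with 1 row(s) of r.
- l (class_id=7, tier=EZ) pairs with 1 row(s) of r.
- l (class_id=7, tier=JV) pairs with 1 row(s) of r.
- 5 row(s) from r found no l partner → padded with NULL.
Total: 3 matched + 10 padded = 13 rows.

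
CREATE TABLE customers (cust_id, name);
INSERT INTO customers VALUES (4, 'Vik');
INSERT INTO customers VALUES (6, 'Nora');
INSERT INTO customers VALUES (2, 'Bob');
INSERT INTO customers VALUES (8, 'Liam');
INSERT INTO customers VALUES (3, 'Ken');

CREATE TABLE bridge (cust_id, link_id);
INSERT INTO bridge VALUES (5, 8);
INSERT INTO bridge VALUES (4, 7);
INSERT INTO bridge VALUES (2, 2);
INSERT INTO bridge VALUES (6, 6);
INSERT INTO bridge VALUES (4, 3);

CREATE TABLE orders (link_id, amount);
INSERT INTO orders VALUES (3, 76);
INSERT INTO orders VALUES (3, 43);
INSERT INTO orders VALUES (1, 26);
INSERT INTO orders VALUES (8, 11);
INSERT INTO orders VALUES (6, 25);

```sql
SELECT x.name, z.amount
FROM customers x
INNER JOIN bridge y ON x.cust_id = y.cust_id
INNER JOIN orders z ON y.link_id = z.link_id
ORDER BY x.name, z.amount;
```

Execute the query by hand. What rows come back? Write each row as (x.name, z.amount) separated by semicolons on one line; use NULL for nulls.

(Nora, 25); (Vik, 43); (Vik, 76)

Joins associate left-to-right: customers INNER JOIN bridge on cust_id gives 4 intermediate row(s).
Then INNER JOIN `orders z` on link_id: keep only rows whose y.link_id appears in z.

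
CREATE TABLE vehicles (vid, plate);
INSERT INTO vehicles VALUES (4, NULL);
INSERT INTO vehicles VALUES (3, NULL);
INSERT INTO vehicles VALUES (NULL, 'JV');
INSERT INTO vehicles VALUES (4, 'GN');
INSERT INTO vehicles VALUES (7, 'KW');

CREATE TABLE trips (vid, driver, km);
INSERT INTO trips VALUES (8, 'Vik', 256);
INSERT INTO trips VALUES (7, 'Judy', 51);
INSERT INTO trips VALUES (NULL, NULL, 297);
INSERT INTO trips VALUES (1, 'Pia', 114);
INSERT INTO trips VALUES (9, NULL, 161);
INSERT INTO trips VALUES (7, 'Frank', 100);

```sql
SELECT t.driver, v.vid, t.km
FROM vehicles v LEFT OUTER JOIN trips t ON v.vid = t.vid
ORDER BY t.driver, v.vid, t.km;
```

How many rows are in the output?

6

LEFT JOIN keeps every row from `vehicles`; unmatched rows get NULL for `trips`'s columns.
Matching on v.vid = t.vid. A NULL in a compared column never satisfies the condition.
Matched pairs: 2; unmatched v rows kept: 4.
Total: 2 matched + 4 padded = 6 rows.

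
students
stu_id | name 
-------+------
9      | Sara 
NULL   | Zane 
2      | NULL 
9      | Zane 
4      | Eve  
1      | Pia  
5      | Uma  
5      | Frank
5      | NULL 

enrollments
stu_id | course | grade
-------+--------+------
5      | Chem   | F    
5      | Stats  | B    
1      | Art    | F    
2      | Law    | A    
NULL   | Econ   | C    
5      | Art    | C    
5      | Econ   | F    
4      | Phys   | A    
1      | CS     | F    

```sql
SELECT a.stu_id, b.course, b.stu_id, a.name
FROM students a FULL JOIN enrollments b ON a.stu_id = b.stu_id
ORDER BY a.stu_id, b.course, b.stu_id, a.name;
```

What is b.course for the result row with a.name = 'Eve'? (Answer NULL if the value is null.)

FULL OUTER JOIN keeps every row from both sides; unmatched rows get NULL for the other side's columns.
Matching on a.stu_id = b.stu_id. A NULL in a compared column never satisfies the condition.
- a row (stu_id=9): no match → kept, b columns NULL.
- a row (stu_id=NULL): no match → kept, b columns NULL.
- a row (stu_id=2): matches 1 b row(s) → 1 output row(s).
- a row (stu_id=9): no match → kept, b columns NULL.
- a row (stu_id=4): matches 1 b row(s) → 1 output row(s).
- a row (stu_id=1): matches 2 b row(s) → 2 output row(s).
- a row (stu_id=5): matches 4 b row(s) → 4 output row(s).
- a row (stu_id=5): matches 4 b row(s) → 4 output row(s).
- a row (stu_id=5): matches 4 b row(s) → 4 output row(s).
- 1 b row(s) had no a match → kept, a columns NULL.

Phys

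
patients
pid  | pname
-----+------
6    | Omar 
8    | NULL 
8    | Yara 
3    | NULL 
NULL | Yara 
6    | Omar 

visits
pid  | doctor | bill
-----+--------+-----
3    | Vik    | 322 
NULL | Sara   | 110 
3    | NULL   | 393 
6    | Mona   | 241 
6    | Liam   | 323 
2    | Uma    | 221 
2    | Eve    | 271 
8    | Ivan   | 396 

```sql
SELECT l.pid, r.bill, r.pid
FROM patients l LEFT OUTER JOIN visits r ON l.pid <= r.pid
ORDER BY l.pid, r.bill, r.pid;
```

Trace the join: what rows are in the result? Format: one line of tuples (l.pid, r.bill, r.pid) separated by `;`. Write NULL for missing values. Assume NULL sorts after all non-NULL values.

LEFT JOIN keeps every row from `patients`; unmatched rows get NULL for `visits`'s columns.
Matching on l.pid <= r.pid. A NULL in a compared column never satisfies the condition.
- l (pid=6) pairs with 3 row(s) of r.
- l (pid=8) pairs with 1 row(s) of r.
- l (pid=8) pairs with 1 row(s) of r.
- l (pid=3) pairs with 5 row(s) of r.
- l (pid=NULL) has no partner → padded with NULL.
- l (pid=6) pairs with 3 row(s) of r.

(3, 241, 6); (3, 322, 3); (3, 323, 6); (3, 393, 3); (3, 396, 8); (6, 241, 6); (6, 241, 6); (6, 323, 6); (6, 323, 6); (6, 396, 8); (6, 396, 8); (8, 396, 8); (8, 396, 8); (NULL, NULL, NULL)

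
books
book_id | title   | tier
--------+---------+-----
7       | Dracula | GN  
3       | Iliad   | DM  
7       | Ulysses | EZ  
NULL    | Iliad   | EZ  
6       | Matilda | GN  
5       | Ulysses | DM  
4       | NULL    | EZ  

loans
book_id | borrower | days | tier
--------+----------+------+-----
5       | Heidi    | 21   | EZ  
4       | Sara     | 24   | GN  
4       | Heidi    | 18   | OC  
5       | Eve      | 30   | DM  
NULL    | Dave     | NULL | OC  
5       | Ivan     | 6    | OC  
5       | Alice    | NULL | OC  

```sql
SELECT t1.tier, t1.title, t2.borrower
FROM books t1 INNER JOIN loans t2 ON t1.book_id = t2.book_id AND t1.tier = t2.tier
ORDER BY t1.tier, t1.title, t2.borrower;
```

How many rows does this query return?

1

INNER JOIN keeps only pairs where the ON condition holds.
Matching on t1.book_id = t2.book_id AND t1.tier = t2.tier. A NULL in a compared column never satisfies the condition.
Matched pairs: 1.
Total: 1 rows.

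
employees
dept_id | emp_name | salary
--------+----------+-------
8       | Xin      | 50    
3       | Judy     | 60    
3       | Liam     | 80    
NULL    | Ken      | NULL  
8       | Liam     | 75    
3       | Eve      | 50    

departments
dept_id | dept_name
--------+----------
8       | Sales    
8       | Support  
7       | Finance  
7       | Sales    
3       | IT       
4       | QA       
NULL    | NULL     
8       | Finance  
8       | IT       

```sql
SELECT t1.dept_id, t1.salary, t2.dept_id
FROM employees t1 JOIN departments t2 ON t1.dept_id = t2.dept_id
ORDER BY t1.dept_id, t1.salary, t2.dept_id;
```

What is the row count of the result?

11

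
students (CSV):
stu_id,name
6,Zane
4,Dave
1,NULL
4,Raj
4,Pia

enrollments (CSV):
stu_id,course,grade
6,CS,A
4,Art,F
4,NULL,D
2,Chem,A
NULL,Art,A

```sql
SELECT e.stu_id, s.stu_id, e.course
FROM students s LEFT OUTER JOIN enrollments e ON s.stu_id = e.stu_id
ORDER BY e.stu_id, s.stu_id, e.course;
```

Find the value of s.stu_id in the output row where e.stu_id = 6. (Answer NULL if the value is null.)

LEFT JOIN keeps every row from `students`; unmatched rows get NULL for `enrollments`'s columns.
Matching on s.stu_id = e.stu_id. A NULL in a compared column never satisfies the condition.
- s[0] stu_id=6 → 1 match(es) in e → 1 row(s).
- s[1] stu_id=4 → 2 match(es) in e → 2 row(s).
- s[2] stu_id=1 → no match; kept with NULLs on the e side.
- s[3] stu_id=4 → 2 match(es) in e → 2 row(s).
- s[4] stu_id=4 → 2 match(es) in e → 2 row(s).

6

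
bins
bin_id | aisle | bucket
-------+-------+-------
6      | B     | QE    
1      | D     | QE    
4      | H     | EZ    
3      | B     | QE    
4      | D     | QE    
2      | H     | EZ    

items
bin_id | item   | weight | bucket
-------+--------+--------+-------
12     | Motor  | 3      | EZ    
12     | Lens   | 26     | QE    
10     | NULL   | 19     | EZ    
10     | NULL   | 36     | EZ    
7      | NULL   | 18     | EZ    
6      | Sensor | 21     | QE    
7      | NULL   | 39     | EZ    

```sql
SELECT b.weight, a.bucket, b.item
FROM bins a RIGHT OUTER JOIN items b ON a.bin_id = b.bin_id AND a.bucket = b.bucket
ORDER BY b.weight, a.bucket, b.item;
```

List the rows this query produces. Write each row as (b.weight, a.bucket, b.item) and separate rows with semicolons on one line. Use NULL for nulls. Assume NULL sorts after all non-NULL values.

(3, NULL, Motor); (18, NULL, NULL); (19, NULL, NULL); (21, QE, Sensor); (26, NULL, Lens); (36, NULL, NULL); (39, NULL, NULL)

RIGHT JOIN keeps every row from `items`; unmatched rows get NULL for `bins`'s columns.
Matching on a.bin_id = b.bin_id AND a.bucket = b.bucket.
Matched pairs: 1; unmatched b rows kept: 6.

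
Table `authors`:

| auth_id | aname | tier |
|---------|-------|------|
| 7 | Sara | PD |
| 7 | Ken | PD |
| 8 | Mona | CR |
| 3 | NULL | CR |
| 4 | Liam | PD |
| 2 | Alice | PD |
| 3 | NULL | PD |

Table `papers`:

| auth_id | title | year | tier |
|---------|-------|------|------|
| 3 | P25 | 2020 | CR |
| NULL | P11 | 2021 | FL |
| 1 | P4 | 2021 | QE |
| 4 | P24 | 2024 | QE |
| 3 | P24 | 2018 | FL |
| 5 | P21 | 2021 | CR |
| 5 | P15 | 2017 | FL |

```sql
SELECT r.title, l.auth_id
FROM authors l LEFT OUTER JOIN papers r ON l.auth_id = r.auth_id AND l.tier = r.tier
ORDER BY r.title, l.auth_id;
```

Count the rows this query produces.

7

LEFT JOIN keeps every row from `authors`; unmatched rows get NULL for `papers`'s columns.
Matching on l.auth_id = r.auth_id AND l.tier = r.tier. A NULL in a compared column never satisfies the condition.
- l (auth_id=7, tier=PD) has no partner → padded with NULL.
- l (auth_id=7, tier=PD) has no partner → padded with NULL.
- l (auth_id=8, tier=CR) has no partner → padded with NULL.
- l (auth_id=3, tier=CR) pairs with 1 row(s) of r.
- l (auth_id=4, tier=PD) has no partner → padded with NULL.
- l (auth_id=2, tier=PD) has no partner → padded with NULL.
- l (auth_id=3, tier=PD) has no partner → padded with NULL.
Total: 1 matched + 6 padded = 7 rows.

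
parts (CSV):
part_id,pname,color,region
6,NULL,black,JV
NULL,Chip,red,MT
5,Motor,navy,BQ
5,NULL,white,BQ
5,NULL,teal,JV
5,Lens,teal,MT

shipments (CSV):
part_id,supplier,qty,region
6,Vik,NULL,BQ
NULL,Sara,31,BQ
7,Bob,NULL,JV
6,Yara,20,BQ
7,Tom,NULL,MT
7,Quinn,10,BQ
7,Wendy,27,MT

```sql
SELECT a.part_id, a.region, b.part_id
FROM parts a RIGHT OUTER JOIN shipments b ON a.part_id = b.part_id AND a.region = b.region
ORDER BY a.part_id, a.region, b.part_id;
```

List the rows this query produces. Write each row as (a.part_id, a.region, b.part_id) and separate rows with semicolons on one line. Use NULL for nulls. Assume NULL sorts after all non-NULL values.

RIGHT JOIN keeps every row from `shipments`; unmatched rows get NULL for `parts`'s columns.
Matching on a.part_id = b.part_id AND a.region = b.region. A NULL in a compared column never satisfies the condition.
- a row (part_id=6, region=JV): no match.
- a row (part_id=NULL, region=MT): no match.
- a row (part_id=5, region=BQ): no match.
- a row (part_id=5, region=BQ): no match.
- a row (part_id=5, region=JV): no match.
- a row (part_id=5, region=MT): no match.
- 7 row(s) from b found no a partner → padded with NULL.
After projecting and ordering:
a.part_id | a.region | b.part_id
NULL | NULL | 6
NULL | NULL | 6
NULL | NULL | 7
NULL | NULL | 7
NULL | NULL | 7
NULL | NULL | 7
NULL | NULL | NULL

(NULL, NULL, 6); (NULL, NULL, 6); (NULL, NULL, 7); (NULL, NULL, 7); (NULL, NULL, 7); (NULL, NULL, 7); (NULL, NULL, NULL)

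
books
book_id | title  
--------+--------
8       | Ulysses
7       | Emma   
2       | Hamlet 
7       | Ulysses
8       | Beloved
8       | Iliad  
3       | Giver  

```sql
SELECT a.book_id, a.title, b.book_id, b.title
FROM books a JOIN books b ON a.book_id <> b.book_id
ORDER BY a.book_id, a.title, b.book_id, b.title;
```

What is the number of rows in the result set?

INNER JOIN keeps only pairs where the ON condition holds.
Matching on a.book_id <> b.book_id.
Matched pairs: 34.
Total: 34 rows.

34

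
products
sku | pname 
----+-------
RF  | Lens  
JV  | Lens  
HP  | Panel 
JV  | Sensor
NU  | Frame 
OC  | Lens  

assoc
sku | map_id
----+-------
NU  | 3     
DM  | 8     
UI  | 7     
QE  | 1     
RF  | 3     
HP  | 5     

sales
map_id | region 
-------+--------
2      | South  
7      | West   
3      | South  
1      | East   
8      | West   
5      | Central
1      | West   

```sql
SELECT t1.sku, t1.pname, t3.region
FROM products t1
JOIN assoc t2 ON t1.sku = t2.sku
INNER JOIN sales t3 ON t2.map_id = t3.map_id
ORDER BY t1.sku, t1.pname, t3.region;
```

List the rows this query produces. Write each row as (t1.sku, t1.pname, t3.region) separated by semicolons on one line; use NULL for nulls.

(HP, Panel, Central); (NU, Frame, South); (RF, Lens, South)

Joins associate left-to-right: products INNER JOIN assoc on sku gives 3 intermediate row(s).
Then INNER JOIN `sales t3` on map_id: keep only rows whose t2.map_id appears in t3.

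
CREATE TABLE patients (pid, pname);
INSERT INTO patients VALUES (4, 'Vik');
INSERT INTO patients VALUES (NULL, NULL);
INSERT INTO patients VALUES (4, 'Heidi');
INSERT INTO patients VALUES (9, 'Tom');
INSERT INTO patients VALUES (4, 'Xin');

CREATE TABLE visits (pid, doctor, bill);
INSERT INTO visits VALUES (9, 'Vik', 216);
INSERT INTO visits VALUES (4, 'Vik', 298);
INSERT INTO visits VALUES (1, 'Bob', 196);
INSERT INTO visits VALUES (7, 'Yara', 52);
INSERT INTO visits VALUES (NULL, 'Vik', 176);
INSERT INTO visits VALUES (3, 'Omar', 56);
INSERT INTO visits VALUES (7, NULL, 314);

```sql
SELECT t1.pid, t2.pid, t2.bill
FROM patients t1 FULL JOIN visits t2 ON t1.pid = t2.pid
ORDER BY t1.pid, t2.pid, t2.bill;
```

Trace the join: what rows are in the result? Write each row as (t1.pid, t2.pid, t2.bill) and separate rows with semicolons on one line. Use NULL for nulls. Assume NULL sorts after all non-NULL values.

(4, 4, 298); (4, 4, 298); (4, 4, 298); (9, 9, 216); (NULL, 1, 196); (NULL, 3, 56); (NULL, 7, 52); (NULL, 7, 314); (NULL, NULL, 176); (NULL, NULL, NULL)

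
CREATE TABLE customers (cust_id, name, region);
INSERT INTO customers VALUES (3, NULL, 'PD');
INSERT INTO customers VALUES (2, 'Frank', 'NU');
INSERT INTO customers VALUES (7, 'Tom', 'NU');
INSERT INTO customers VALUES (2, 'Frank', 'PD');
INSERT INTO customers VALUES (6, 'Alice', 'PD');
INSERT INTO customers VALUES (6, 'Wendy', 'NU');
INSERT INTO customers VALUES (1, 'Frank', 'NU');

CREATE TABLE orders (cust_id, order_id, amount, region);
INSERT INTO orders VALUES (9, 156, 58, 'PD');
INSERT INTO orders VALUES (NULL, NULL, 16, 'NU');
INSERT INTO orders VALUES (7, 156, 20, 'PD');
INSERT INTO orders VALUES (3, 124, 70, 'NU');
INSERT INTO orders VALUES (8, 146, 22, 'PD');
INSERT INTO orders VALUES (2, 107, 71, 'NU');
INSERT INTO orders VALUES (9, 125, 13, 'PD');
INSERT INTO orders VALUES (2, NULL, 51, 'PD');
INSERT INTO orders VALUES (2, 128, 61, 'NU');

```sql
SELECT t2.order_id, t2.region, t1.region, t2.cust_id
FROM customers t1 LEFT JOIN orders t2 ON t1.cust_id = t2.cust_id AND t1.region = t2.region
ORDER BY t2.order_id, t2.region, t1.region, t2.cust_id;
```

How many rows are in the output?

8

LEFT JOIN keeps every row from `customers`; unmatched rows get NULL for `orders`'s columns.
Matching on t1.cust_id = t2.cust_id AND t1.region = t2.region. A NULL in a compared column never satisfies the condition.
- t1 row (cust_id=3, region=PD): no match → kept, t2 columns NULL.
- t1 row (cust_id=2, region=NU): matches 2 t2 row(s) → 2 output row(s).
- t1 row (cust_id=7, region=NU): no match → kept, t2 columns NULL.
- t1 row (cust_id=2, region=PD): matches 1 t2 row(s) → 1 output row(s).
- t1 row (cust_id=6, region=PD): no match → kept, t2 columns NULL.
- t1 row (cust_id=6, region=NU): no match → kept, t2 columns NULL.
- t1 row (cust_id=1, region=NU): no match → kept, t2 columns NULL.
Total: 3 matched + 5 padded = 8 rows.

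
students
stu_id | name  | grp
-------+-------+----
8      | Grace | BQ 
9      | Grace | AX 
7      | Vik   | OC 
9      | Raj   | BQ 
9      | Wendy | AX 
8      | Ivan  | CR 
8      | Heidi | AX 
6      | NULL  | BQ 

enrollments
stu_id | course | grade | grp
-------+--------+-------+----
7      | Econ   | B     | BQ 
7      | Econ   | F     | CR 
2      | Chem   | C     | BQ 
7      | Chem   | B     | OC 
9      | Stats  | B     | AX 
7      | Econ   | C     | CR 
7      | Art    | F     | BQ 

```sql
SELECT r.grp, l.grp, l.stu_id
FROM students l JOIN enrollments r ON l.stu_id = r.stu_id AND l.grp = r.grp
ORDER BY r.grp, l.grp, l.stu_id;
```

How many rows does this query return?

INNER JOIN keeps only pairs where the ON condition holds.
Matching on l.stu_id = r.stu_id AND l.grp = r.grp.
- stu_id=8, grp=BQ: no matching r row, dropped.
- stu_id=9, grp=AX: 1 matching r row(s), so 1 row(s) emitted.
- stu_id=7, grp=OC: 1 matching r row(s), so 1 row(s) emitted.
- stu_id=9, grp=BQ: no matching r row, dropped.
- stu_id=9, grp=AX: 1 matching r row(s), so 1 row(s) emitted.
- stu_id=8, grp=CR: no matching r row, dropped.
- stu_id=8, grp=AX: no matching r row, dropped.
- stu_id=6, grp=BQ: no matching r row, dropped.
Total: 3 rows.

3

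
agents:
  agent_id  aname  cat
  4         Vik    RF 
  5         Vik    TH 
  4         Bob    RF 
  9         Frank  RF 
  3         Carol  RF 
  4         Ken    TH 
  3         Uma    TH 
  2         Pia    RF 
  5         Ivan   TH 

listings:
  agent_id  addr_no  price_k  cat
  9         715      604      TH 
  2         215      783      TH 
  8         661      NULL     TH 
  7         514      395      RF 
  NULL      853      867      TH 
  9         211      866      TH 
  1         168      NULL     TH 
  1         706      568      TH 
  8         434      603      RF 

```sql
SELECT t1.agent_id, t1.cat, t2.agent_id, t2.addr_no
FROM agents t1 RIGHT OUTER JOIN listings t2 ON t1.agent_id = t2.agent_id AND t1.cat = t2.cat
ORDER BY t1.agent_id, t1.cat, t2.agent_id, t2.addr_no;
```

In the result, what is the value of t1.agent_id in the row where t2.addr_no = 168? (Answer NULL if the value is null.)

RIGHT JOIN keeps every row from `listings`; unmatched rows get NULL for `agents`'s columns.
Matching on t1.agent_id = t2.agent_id AND t1.cat = t2.cat. A NULL in a compared column never satisfies the condition.
- t1[0] agent_id=4, cat=RF → no match.
- t1[1] agent_id=5, cat=TH → no match.
- t1[2] agent_id=4, cat=RF → no match.
- t1[3] agent_id=9, cat=RF → no match.
- t1[4] agent_id=3, cat=RF → no match.
- t1[5] agent_id=4, cat=TH → no match.
- t1[6] agent_id=3, cat=TH → no match.
- t1[7] agent_id=2, cat=RF → no match.
- t1[8] agent_id=5, cat=TH → no match.
- 9 row(s) from t2 found no t1 partner → padded with NULL.

NULL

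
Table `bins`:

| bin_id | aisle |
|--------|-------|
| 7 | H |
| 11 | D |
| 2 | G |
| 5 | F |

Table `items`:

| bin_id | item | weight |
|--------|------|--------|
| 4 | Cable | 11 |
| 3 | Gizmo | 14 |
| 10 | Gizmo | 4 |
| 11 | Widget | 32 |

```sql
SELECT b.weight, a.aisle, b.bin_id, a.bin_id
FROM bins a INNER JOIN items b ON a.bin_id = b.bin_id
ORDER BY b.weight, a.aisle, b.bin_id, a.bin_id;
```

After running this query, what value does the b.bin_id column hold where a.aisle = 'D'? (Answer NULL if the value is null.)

INNER JOIN keeps only pairs where the ON condition holds.
Matching on a.bin_id = b.bin_id.
- a[0] bin_id=7 → no match; dropped.
- a[1] bin_id=11 → 1 match(es) in b → 1 row(s).
- a[2] bin_id=2 → no match; dropped.
- a[3] bin_id=5 → no match; dropped.

11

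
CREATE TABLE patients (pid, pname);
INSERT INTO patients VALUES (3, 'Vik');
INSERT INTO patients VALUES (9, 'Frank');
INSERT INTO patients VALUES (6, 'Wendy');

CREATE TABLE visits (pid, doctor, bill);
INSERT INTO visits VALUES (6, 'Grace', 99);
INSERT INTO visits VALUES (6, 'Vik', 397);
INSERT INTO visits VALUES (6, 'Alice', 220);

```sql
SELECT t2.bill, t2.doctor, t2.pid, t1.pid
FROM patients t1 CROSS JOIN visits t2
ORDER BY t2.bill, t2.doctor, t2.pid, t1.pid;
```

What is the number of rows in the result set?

CROSS JOIN pairs every row of `patients` with every row of `visits`: 3 × 3 = 9 rows.

9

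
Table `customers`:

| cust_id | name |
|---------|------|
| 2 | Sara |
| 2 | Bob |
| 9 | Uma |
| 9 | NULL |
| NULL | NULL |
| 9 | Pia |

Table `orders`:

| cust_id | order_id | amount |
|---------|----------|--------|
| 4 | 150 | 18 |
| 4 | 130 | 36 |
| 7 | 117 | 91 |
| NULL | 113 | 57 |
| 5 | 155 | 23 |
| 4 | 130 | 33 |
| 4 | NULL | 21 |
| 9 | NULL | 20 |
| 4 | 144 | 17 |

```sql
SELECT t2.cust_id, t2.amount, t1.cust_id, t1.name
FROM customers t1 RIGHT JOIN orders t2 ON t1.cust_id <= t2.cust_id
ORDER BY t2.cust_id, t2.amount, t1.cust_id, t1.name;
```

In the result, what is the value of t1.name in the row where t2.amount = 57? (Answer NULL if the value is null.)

RIGHT JOIN keeps every row from `orders`; unmatched rows get NULL for `customers`'s columns.
Matching on t1.cust_id <= t2.cust_id. A NULL in a compared column never satisfies the condition.
- t1[0] cust_id=2 → 8 match(es) in t2 → 8 row(s).
- t1[1] cust_id=2 → 8 match(es) in t2 → 8 row(s).
- t1[2] cust_id=9 → 1 match(es) in t2 → 1 row(s).
- t1[3] cust_id=9 → 1 match(es) in t2 → 1 row(s).
- t1[4] cust_id=NULL → no match.
- t1[5] cust_id=9 → 1 match(es) in t2 → 1 row(s).
- 1 t2 row(s) had no t1 match → kept, t1 columns NULL.

NULL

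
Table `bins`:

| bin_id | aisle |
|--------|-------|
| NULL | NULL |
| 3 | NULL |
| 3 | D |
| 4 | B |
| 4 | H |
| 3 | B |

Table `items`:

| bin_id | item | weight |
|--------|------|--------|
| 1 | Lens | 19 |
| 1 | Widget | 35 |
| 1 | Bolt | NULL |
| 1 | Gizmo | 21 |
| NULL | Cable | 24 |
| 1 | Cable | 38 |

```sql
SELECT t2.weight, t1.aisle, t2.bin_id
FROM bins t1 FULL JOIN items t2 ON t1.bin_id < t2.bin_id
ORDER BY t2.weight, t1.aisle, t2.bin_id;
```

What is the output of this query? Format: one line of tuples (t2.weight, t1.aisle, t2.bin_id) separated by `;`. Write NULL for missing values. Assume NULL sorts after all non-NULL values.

(19, NULL, 1); (21, NULL, 1); (24, NULL, NULL); (35, NULL, 1); (38, NULL, 1); (NULL, B, NULL); (NULL, B, NULL); (NULL, D, NULL); (NULL, H, NULL); (NULL, NULL, 1); (NULL, NULL, NULL); (NULL, NULL, NULL)

FULL OUTER JOIN keeps every row from both sides; unmatched rows get NULL for the other side's columns.
Matching on t1.bin_id < t2.bin_id. A NULL in a compared column never satisfies the condition.
Matched pairs: 0; unmatched t1 rows kept: 6; unmatched t2 rows kept: 6.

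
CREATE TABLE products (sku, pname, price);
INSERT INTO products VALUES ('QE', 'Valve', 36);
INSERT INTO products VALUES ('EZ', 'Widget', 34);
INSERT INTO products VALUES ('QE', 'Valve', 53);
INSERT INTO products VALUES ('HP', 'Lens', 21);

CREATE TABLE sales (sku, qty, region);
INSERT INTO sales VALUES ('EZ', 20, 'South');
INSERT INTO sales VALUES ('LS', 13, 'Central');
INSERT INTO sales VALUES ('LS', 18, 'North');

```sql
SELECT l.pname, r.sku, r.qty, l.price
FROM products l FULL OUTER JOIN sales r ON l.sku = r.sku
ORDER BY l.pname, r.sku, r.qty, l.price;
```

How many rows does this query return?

6

FULL OUTER JOIN keeps every row from both sides; unmatched rows get NULL for the other side's columns.
Matching on l.sku = r.sku.
Matched pairs: 1; unmatched l rows kept: 3; unmatched r rows kept: 2.
Total: 1 matched + 5 padded = 6 rows.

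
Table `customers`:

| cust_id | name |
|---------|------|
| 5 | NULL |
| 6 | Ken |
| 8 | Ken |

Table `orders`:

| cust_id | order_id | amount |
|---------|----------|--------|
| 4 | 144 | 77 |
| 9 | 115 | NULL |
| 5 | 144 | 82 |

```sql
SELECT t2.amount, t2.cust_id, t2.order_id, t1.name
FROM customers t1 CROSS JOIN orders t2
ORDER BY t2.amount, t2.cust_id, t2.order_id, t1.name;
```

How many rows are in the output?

CROSS JOIN pairs every row of `customers` with every row of `orders`: 3 × 3 = 9 rows.

9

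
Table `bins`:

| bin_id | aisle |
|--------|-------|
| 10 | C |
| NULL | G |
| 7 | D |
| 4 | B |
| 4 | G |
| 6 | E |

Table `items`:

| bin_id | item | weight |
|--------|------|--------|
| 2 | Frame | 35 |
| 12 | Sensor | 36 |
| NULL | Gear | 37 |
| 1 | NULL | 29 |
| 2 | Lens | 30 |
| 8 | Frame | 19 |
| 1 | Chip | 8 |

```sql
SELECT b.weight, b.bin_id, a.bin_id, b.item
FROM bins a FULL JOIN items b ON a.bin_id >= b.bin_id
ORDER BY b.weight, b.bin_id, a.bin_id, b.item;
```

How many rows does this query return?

24

FULL OUTER JOIN keeps every row from both sides; unmatched rows get NULL for the other side's columns.
Matching on a.bin_id >= b.bin_id. A NULL in a compared column never satisfies the condition.
Matched pairs: 21; unmatched a rows kept: 1; unmatched b rows kept: 2.
Total: 21 matched + 3 padded = 24 rows.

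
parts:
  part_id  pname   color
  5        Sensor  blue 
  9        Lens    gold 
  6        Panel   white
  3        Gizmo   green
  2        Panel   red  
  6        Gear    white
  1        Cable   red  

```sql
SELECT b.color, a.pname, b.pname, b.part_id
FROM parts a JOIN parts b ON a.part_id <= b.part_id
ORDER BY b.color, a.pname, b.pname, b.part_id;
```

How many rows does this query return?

29

INNER JOIN keeps only pairs where the ON condition holds.
Matching on a.part_id <= b.part_id.
- a[0] part_id=5 → 4 match(es) in b → 4 row(s).
- a[1] part_id=9 → 1 match(es) in b → 1 row(s).
- a[2] part_id=6 → 3 match(es) in b → 3 row(s).
- a[3] part_id=3 → 5 match(es) in b → 5 row(s).
- a[4] part_id=2 → 6 match(es) in b → 6 row(s).
- a[5] part_id=6 → 3 match(es) in b → 3 row(s).
- a[6] part_id=1 → 7 match(es) in b → 7 row(s).
Total: 29 rows.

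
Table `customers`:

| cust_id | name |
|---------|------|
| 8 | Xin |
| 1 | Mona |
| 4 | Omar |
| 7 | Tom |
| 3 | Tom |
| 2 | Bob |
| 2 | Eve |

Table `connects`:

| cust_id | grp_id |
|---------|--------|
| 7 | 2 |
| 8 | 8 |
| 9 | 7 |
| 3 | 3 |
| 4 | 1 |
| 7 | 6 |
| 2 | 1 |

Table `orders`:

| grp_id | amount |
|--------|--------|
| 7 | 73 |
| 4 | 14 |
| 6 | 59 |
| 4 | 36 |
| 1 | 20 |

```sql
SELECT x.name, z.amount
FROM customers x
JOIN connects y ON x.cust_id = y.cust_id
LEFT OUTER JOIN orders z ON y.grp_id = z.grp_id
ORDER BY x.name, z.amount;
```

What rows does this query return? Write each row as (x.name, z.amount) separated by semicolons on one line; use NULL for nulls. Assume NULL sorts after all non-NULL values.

(Bob, 20); (Eve, 20); (Omar, 20); (Tom, 59); (Tom, NULL); (Tom, NULL); (Xin, NULL)

Evaluate left to right. First `customers x INNER JOIN connects y` on cust_id: 7 row(s).
Then LEFT JOIN `orders z` on grp_id: each of those 7 rows is kept; rows whose y.grp_id has no match in z get NULL for z's columns.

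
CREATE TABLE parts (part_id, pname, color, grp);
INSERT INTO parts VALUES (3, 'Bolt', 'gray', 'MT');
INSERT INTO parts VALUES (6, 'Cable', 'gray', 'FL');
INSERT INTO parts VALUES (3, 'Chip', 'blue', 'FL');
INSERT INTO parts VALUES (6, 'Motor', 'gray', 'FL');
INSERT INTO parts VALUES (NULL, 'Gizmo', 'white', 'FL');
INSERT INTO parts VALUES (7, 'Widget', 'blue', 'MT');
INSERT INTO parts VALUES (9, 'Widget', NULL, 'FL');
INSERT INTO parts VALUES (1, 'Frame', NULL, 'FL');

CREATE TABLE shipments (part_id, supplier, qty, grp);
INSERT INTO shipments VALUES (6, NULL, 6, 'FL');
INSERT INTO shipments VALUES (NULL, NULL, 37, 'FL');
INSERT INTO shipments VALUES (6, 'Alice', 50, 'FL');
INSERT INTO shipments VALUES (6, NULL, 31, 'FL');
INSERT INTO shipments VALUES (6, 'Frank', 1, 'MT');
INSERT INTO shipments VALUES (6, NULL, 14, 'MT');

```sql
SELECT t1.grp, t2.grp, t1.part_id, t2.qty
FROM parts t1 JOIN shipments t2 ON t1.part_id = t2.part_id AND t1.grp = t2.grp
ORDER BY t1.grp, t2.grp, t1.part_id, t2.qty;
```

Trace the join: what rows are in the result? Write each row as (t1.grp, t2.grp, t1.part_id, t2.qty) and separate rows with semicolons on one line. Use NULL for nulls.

INNER JOIN keeps only pairs where the ON condition holds.
Matching on t1.part_id = t2.part_id AND t1.grp = t2.grp. A NULL in a compared column never satisfies the condition.
- part_id=3, grp=MT: no matching t2 row, dropped.
- part_id=6, grp=FL: 3 matching t2 row(s), so 3 row(s) emitted.
- part_id=3, grp=FL: no matching t2 row, dropped.
- part_id=6, grp=FL: 3 matching t2 row(s), so 3 row(s) emitted.
- part_id=NULL, grp=FL: no matching t2 row, dropped.
- part_id=7, grp=MT: no matching t2 row, dropped.
- part_id=9, grp=FL: no matching t2 row, dropped.
- part_id=1, grp=FL: no matching t2 row, dropped.
After projecting and ordering:
t1.grp | t2.grp | t1.part_id | t2.qty
FL | FL | 6 | 6
FL | FL | 6 | 6
FL | FL | 6 | 31
FL | FL | 6 | 31
FL | FL | 6 | 50
FL | FL | 6 | 50

(FL, FL, 6, 6); (FL, FL, 6, 6); (FL, FL, 6, 31); (FL, FL, 6, 31); (FL, FL, 6, 50); (FL, FL, 6, 50)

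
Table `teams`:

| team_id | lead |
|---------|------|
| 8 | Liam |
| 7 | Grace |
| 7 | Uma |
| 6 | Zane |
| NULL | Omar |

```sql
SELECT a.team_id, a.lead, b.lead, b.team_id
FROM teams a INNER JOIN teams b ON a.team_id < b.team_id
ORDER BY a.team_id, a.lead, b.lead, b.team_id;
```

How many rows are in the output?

5

INNER JOIN keeps only pairs where the ON condition holds.
Matching on a.team_id < b.team_id. A NULL in a compared column never satisfies the condition.
- team_id=8: no matching b row, dropped.
- team_id=7: 1 matching b row(s), so 1 row(s) emitted.
- team_id=7: 1 matching b row(s), so 1 row(s) emitted.
- team_id=6: 3 matching b row(s), so 3 row(s) emitted.
- team_id=NULL: no matching b row, dropped.
Total: 5 rows.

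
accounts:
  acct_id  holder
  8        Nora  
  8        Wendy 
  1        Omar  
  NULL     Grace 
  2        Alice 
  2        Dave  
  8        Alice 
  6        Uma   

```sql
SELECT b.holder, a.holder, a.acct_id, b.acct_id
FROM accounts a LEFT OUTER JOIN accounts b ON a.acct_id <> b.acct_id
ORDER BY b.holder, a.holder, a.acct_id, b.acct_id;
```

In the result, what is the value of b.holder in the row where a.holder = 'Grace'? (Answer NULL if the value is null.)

NULL

LEFT JOIN keeps every row from `accounts a`; unmatched rows get NULL for `accounts b`'s columns.
Matching on a.acct_id <> b.acct_id. A NULL in a compared column never satisfies the condition.
- acct_id=8: 4 matching b row(s), so 4 row(s) emitted.
- acct_id=8: 4 matching b row(s), so 4 row(s) emitted.
- acct_id=1: 6 matching b row(s), so 6 row(s) emitted.
- acct_id=NULL: no b row matches, row kept with b columns NULL.
- acct_id=2: 5 matching b row(s), so 5 row(s) emitted.
- acct_id=2: 5 matching b row(s), so 5 row(s) emitted.
- acct_id=8: 4 matching b row(s), so 4 row(s) emitted.
- acct_id=6: 6 matching b row(s), so 6 row(s) emitted.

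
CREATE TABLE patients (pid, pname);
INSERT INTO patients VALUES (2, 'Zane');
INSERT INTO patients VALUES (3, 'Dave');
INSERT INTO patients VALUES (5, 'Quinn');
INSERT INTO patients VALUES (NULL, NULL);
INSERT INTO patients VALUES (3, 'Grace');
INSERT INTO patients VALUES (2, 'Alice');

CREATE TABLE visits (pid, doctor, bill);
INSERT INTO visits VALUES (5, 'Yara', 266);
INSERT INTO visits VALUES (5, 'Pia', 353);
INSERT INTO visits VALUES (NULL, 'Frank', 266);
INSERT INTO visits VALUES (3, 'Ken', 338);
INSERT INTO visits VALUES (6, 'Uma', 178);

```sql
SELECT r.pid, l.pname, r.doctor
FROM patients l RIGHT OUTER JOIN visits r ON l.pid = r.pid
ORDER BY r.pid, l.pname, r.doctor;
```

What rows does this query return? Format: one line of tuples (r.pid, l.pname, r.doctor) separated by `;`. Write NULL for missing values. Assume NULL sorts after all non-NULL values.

(3, Dave, Ken); (3, Grace, Ken); (5, Quinn, Pia); (5, Quinn, Yara); (6, NULL, Uma); (NULL, NULL, Frank)

RIGHT JOIN keeps every row from `visits`; unmatched rows get NULL for `patients`'s columns.
Matching on l.pid = r.pid. A NULL in a compared column never satisfies the condition.
- pid=2: no matching r row.
- pid=3: 1 matching r row(s), so 1 row(s) emitted.
- pid=5: 2 matching r row(s), so 2 row(s) emitted.
- pid=NULL: no matching r row.
- pid=3: 1 matching r row(s), so 1 row(s) emitted.
- pid=2: no matching r row.
- 2 row(s) from r found no l partner → padded with NULL.
After projecting and ordering:
r.pid | l.pname | r.doctor
3 | Dave | Ken
3 | Grace | Ken
5 | Quinn | Pia
5 | Quinn | Yara
6 | NULL | Uma
NULL | NULL | Frank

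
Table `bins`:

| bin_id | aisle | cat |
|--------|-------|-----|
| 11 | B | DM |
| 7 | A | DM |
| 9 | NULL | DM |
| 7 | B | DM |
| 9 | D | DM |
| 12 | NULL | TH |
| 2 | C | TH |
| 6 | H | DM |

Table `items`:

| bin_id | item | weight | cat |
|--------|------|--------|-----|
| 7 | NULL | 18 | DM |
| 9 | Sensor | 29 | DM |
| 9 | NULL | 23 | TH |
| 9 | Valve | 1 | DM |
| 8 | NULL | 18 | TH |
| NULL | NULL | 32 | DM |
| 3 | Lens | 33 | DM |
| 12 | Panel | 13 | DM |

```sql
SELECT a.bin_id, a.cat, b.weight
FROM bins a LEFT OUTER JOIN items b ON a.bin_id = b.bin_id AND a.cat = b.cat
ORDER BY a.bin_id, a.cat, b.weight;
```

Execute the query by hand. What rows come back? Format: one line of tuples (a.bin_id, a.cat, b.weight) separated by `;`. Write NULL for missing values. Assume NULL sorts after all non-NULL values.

LEFT JOIN keeps every row from `bins`; unmatched rows get NULL for `items`'s columns.
Matching on a.bin_id = b.bin_id AND a.cat = b.cat. A NULL in a compared column never satisfies the condition.
- a (bin_id=11, cat=DM) has no partner → padded with NULL.
- a (bin_id=7, cat=DM) pairs with 1 row(s) of b.
- a (bin_id=9, cat=DM) pairs with 2 row(s) of b.
- a (bin_id=7, cat=DM) pairs with 1 row(s) of b.
- a (bin_id=9, cat=DM) pairs with 2 row(s) of b.
- a (bin_id=12, cat=TH) has no partner → padded with NULL.
- a (bin_id=2, cat=TH) has no partner → padded with NULL.
- a (bin_id=6, cat=DM) has no partner → padded with NULL.
After projecting and ordering:
a.bin_id | a.cat | b.weight
2 | TH | NULL
6 | DM | NULL
7 | DM | 18
7 | DM | 18
9 | DM | 1
9 | DM | 1
9 | DM | 29
9 | DM | 29
11 | DM | NULL
12 | TH | NULL

(2, TH, NULL); (6, DM, NULL); (7, DM, 18); (7, DM, 18); (9, DM, 1); (9, DM, 1); (9, DM, 29); (9, DM, 29); (11, DM, NULL); (12, TH, NULL)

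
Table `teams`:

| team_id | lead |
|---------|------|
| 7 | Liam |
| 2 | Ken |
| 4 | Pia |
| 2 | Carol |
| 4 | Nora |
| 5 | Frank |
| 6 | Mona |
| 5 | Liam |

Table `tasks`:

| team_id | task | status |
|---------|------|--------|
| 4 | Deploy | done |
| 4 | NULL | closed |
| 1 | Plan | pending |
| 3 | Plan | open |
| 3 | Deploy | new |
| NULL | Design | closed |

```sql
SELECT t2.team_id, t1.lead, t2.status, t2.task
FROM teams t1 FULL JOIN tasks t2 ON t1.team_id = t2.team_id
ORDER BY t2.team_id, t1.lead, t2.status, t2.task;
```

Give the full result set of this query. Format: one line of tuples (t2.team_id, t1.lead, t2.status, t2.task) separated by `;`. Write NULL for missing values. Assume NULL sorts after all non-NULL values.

(1, NULL, pending, Plan); (3, NULL, new, Deploy); (3, NULL, open, Plan); (4, Nora, closed, NULL); (4, Nora, done, Deploy); (4, Pia, closed, NULL); (4, Pia, done, Deploy); (NULL, Carol, NULL, NULL); (NULL, Frank, NULL, NULL); (NULL, Ken, NULL, NULL); (NULL, Liam, NULL, NULL); (NULL, Liam, NULL, NULL); (NULL, Mona, NULL, NULL); (NULL, NULL, closed, Design)

FULL OUTER JOIN keeps every row from both sides; unmatched rows get NULL for the other side's columns.
Matching on t1.team_id = t2.team_id. A NULL in a compared column never satisfies the condition.
- t1 (team_id=7) has no partner → padded with NULL.
- t1 (team_id=2) has no partner → padded with NULL.
- t1 (team_id=4) pairs with 2 row(s) of t2.
- t1 (team_id=2) has no partner → padded with NULL.
- t1 (team_id=4) pairs with 2 row(s) of t2.
- t1 (team_id=5) has no partner → padded with NULL.
- t1 (team_id=6) has no partner → padded with NULL.
- t1 (team_id=5) has no partner → padded with NULL.
- 4 t2 row(s) had no t1 match → kept, t1 columns NULL.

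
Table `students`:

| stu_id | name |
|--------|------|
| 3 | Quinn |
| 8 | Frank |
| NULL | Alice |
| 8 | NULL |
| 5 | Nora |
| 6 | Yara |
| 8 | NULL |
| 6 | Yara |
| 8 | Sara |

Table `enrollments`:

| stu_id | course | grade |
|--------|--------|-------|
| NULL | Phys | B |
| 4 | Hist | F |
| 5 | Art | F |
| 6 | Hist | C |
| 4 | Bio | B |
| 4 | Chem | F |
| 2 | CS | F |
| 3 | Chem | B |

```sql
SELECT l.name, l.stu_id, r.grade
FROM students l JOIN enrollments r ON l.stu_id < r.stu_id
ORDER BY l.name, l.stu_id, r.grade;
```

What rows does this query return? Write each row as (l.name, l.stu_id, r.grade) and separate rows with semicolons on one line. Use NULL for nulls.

(Nora, 5, C); (Quinn, 3, B); (Quinn, 3, C); (Quinn, 3, F); (Quinn, 3, F); (Quinn, 3, F)

INNER JOIN keeps only pairs where the ON condition holds.
Matching on l.stu_id < r.stu_id. A NULL in a compared column never satisfies the condition.
Matched pairs: 6.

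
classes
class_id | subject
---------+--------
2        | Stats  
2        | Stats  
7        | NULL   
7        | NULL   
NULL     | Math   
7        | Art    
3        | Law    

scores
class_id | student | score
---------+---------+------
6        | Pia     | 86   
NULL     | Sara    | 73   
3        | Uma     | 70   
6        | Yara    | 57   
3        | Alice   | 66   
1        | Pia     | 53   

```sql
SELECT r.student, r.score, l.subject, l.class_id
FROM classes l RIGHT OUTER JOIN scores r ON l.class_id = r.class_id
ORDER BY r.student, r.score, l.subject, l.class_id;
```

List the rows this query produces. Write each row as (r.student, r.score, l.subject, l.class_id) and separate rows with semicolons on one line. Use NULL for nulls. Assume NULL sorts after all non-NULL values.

(Alice, 66, Law, 3); (Pia, 53, NULL, NULL); (Pia, 86, NULL, NULL); (Sara, 73, NULL, NULL); (Uma, 70, Law, 3); (Yara, 57, NULL, NULL)

RIGHT JOIN keeps every row from `scores`; unmatched rows get NULL for `classes`'s columns.
Matching on l.class_id = r.class_id. A NULL in a compared column never satisfies the condition.
- l[0] class_id=2 → no match.
- l[1] class_id=2 → no match.
- l[2] class_id=7 → no match.
- l[3] class_id=7 → no match.
- l[4] class_id=NULL → no match.
- l[5] class_id=7 → no match.
- l[6] class_id=3 → 2 match(es) in r → 2 row(s).
- 4 r row(s) had no l match → kept, l columns NULL.
After projecting and ordering:
r.student | r.score | l.subject | l.class_id
Alice | 66 | Law | 3
Pia | 53 | NULL | NULL
Pia | 86 | NULL | NULL
Sara | 73 | NULL | NULL
Uma | 70 | Law | 3
Yara | 57 | NULL | NULL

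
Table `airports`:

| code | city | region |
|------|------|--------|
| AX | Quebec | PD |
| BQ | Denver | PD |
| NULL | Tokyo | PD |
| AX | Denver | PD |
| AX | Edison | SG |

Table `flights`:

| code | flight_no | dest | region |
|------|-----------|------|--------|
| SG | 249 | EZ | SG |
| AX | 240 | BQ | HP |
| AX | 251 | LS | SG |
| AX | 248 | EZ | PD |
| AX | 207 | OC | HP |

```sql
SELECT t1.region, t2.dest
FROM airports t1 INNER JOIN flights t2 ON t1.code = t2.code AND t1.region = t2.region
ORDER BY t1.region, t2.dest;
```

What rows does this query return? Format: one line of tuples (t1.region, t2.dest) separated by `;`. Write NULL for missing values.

INNER JOIN keeps only pairs where the ON condition holds.
Matching on t1.code = t2.code AND t1.region = t2.region. A NULL in a compared column never satisfies the condition.
- t1 row (code=AX, region=PD): matches 1 t2 row(s) → 1 output row(s).
- t1 row (code=BQ, region=PD): no match → dropped.
- t1 row (code=NULL, region=PD): no match → dropped.
- t1 row (code=AX, region=PD): matches 1 t2 row(s) → 1 output row(s).
- t1 row (code=AX, region=SG): matches 1 t2 row(s) → 1 output row(s).
After projecting and ordering:
t1.region | t2.dest
PD | EZ
PD | EZ
SG | LS

(PD, EZ); (PD, EZ); (SG, LS)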